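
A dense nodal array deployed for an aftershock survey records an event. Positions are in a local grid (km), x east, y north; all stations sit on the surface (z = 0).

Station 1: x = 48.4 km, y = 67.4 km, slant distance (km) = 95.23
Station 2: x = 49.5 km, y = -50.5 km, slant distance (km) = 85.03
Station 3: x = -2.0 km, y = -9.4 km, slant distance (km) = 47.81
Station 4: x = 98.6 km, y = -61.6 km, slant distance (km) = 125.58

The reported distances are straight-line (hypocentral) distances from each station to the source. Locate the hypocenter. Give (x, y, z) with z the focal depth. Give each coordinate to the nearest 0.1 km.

Each station gives a sphere (x−x_i)² + (y−y_i)² + z² = d_i² (stations at z=0).
Subtracting the Station 1 sphere from Station 2 and Station 3: z² cancels, leaving linear equations in x and y:
2.2 x − 235.8 y = -46.17
-100.8 x − 153.6 y = -10.00
Solving: x ≈ -0.196, y ≈ 0.194 km (keep extra digits for the depth step; rounded: -0.2, 0.2).
Then from the Station 1 sphere: z² = 95.23² − (x − 48.4)² − (y − 67.4)² with x = -0.196, y = 0.194, so z ≈ 46.803 ≈ 46.8 km.

x ≈ -0.2 km, y ≈ 0.2 km, depth ≈ 46.8 km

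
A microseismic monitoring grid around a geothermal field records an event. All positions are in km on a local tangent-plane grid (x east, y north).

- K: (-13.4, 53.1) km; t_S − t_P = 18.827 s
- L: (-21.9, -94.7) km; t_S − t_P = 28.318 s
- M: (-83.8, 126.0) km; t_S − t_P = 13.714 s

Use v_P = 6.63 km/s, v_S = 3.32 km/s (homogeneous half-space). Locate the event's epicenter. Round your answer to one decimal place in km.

Distance from S−P lag: d = Δt · v_P v_S / (v_P − v_S) = Δt · (6.63·3.32)/(6.63−3.32) ≈ 6.6500·Δt.
So d_K = 125.20, d_L = 188.32, d_M = 91.20 km.
Circle about each station: (x + 13.4)² + (y − 53.1)² = 125.20²; (x + 21.9)² + (y + 94.7)² = 188.32²; (x + 83.8)² + (y − 126.0)² = 91.20².
Subtracting the K equation from the L and M equations removes the quadratic terms:
-17.0 x − 295.6 y = -13340.85
-140.8 x + 145.8 y = 27256.87
Solving the 2×2 system: x ≈ -138.6, y ≈ 53.1 km.

x ≈ -138.6 km, y ≈ 53.1 km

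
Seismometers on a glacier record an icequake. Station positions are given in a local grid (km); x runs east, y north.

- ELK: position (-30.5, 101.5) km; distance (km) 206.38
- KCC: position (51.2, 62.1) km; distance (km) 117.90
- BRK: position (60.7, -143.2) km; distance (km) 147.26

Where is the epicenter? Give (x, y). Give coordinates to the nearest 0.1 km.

Circle about each station: (x + 30.5)² + (y − 101.5)² = 206.38²; (x − 51.2)² + (y − 62.1)² = 117.90²; (x − 60.7)² + (y + 143.2)² = 147.26².
Subtracting the ELK equation from the KCC and BRK equations removes the quadratic terms:
163.4 x − 78.8 y = 23937.64
182.4 x − 489.4 y = 33865.43
Solving the 2×2 system: x ≈ 137.9, y ≈ -17.8 km.
Check against ELK (with the unrounded x, y): √((x + 30.5)²+(y − 101.5)²) = 206.39 ≈ 206.38 km. ✓

137.9 km east, -17.8 km north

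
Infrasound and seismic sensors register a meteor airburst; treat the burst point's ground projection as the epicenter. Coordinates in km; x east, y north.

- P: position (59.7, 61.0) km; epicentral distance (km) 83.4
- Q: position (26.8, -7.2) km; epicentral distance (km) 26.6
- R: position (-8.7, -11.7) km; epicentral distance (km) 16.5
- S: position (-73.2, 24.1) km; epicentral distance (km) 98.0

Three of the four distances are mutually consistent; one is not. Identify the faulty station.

S

Solve using three stations at a time. Using P, Q, R (subtract circle equations pairwise → linear system) gives (x, y) ≈ (1.6, 1.2).
Distances from that point to each station vs reported:
  P: calculated 83.4 vs reported 83.4 → residual 0.0 km
  Q: calculated 26.6 vs reported 26.6 → residual 0.0 km
  R: calculated 16.5 vs reported 16.5 → residual 0.0 km
  S: calculated 78.2 vs reported 98.0 → residual 19.8 km
P, Q, R are mutually consistent (residuals ≈ 0); S is off by 19.8 km.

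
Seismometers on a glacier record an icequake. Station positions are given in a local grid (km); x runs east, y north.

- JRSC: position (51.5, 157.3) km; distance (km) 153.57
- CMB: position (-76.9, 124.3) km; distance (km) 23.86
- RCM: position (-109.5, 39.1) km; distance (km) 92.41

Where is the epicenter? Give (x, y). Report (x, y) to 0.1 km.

Circle about each station: (x − 51.5)² + (y − 157.3)² = 153.57²; (x + 76.9)² + (y − 124.3)² = 23.86²; (x + 109.5)² + (y − 39.1)² = 92.41².
Subtracting the JRSC equation from the CMB and RCM equations removes the quadratic terms:
-256.8 x − 66.0 y = 16983.01
-322.0 x − 236.4 y = 1167.66
Solving the 2×2 system: x ≈ -99.8, y ≈ 131.0 km.

x ≈ -99.8 km, y ≈ 131.0 km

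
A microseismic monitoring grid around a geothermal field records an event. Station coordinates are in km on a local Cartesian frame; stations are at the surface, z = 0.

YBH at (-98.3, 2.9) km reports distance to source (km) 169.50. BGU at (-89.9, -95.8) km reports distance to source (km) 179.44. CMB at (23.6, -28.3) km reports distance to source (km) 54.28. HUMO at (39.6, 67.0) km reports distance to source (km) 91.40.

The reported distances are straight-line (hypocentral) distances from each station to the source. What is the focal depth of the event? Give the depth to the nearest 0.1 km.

28.6 km

Each station gives a sphere (x−x_i)² + (y−y_i)² + z² = d_i² (stations at z=0).
Subtracting the YBH sphere from BGU and CMB: z² cancels, leaving linear equations in x and y:
16.8 x − 197.4 y = 4119.89
243.8 x − 62.4 y = 17470.48
Solving: x ≈ 67.794, y ≈ -15.101 km (keep extra digits for the depth step; rounded: 67.8, -15.1).
Then from the YBH sphere: z² = 169.50² − (x + 98.3)² − (y − 2.9)² with x = 67.794, y = -15.101, so z ≈ 28.618 ≈ 28.6 km.
Check against HUMO (with the unrounded solution): distance 91.40 ≈ 91.40 km. ✓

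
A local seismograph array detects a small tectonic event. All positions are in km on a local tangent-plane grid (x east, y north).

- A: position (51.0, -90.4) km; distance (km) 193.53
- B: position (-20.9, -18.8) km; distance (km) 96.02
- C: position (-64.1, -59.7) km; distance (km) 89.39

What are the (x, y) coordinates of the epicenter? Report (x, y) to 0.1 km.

Circle about each station: (x − 51.0)² + (y + 90.4)² = 193.53²; (x + 20.9)² + (y + 18.8)² = 96.02²; (x + 64.1)² + (y + 59.7)² = 89.39².
Subtracting pairs of circle equations eliminates x²+y² and gives linear equations (the radical axes):
-143.8 x + 143.2 y = 18251.11
-230.2 x + 61.4 y = 26363.03
Solving the 2×2 system: x ≈ -110.0, y ≈ 17.0 km.
Check against A (with the unrounded x, y): √((x − 51.0)²+(y + 90.4)²) = 193.53 ≈ 193.53 km. ✓

-110.0 km east, 17.0 km north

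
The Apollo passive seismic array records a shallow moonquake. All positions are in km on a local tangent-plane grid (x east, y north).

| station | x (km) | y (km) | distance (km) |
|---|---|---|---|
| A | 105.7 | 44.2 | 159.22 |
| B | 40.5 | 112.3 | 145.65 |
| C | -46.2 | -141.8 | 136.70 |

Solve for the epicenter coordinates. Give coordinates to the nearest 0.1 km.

Circle about each station: (x − 105.7)² + (y − 44.2)² = 159.22²; (x − 40.5)² + (y − 112.3)² = 145.65²; (x + 46.2)² + (y + 141.8)² = 136.70².
Subtracting the A equation from the B and C equations removes the quadratic terms:
-130.4 x + 136.2 y = 5262.50
-303.8 x − 372.0 y = 15779.67
Solving the 2×2 system: x ≈ -45.7, y ≈ -5.1 km.
Check against A (with the unrounded x, y): √((x − 105.7)²+(y − 44.2)²) = 159.22 ≈ 159.22 km. ✓

x ≈ -45.7 km, y ≈ -5.1 km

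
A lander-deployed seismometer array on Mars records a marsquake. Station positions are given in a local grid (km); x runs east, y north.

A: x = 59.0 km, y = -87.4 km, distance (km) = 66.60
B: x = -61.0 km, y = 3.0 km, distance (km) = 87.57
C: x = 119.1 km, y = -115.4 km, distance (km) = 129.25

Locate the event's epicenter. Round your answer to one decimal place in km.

17.9 km east, -35.0 km north

Circle about each station: (x − 59.0)² + (y + 87.4)² = 66.60²; (x + 61.0)² + (y − 3.0)² = 87.57²; (x − 119.1)² + (y + 115.4)² = 129.25².
Subtracting the A equation from the B and C equations removes the quadratic terms:
-240.0 x + 180.8 y = -10622.70
120.2 x − 56.0 y = 4112.21
Solving the 2×2 system: x ≈ 17.9, y ≈ -35.0 km.
Check against A (with the unrounded x, y): √((x − 59.0)²+(y + 87.4)²) = 66.61 ≈ 66.60 km. ✓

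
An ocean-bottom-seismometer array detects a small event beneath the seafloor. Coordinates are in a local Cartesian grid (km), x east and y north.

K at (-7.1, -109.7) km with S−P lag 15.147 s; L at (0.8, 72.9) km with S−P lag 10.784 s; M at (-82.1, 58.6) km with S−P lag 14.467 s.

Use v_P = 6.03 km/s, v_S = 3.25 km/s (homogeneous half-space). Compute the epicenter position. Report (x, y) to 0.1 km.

-0.9 km east, -3.1 km north

Distance from S−P lag: d = Δt · v_P v_S / (v_P − v_S) = Δt · (6.03·3.25)/(6.03−3.25) ≈ 7.0495·Δt.
So d_K = 106.78, d_L = 76.02, d_M = 101.98 km.
Circle about each station: (x + 7.1)² + (y + 109.7)² = 106.78²; (x − 0.8)² + (y − 72.9)² = 76.02²; (x + 82.1)² + (y − 58.6)² = 101.98².
Subtracting the K equation from the L and M equations removes the quadratic terms:
15.8 x + 365.2 y = -1146.52
-150.0 x + 336.6 y = -908.08
Solving the 2×2 system: x ≈ -0.9, y ≈ -3.1 km.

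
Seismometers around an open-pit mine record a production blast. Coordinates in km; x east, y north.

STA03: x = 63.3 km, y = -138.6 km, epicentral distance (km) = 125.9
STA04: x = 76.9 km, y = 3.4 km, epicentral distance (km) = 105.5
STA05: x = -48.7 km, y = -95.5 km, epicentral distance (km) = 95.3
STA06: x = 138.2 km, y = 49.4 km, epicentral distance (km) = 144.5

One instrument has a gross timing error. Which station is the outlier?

Solve using three stations at a time. Using STA03, STA05, STA06 (subtract circle equations pairwise → linear system) gives (x, y) ≈ (13.2, -23.1).
Distances from that point to each station vs reported:
  STA03: calculated 125.9 vs reported 125.9 → residual 0.0 km
  STA04: calculated 69.0 vs reported 105.5 → residual 36.5 km
  STA05: calculated 95.3 vs reported 95.3 → residual 0.0 km
  STA06: calculated 144.5 vs reported 144.5 → residual 0.0 km
STA03, STA05, STA06 are mutually consistent (residuals ≈ 0); STA04 is off by 36.5 km.

STA04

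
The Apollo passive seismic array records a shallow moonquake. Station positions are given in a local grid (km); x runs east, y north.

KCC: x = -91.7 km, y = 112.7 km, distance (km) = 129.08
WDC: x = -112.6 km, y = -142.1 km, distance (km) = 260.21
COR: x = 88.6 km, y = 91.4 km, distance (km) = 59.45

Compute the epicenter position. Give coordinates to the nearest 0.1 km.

x ≈ 31.6 km, y ≈ 74.5 km

Circle about each station: (x + 91.7)² + (y − 112.7)² = 129.08²; (x + 112.6)² + (y + 142.1)² = 260.21²; (x − 88.6)² + (y − 91.4)² = 59.45².
Subtracting pairs of circle equations eliminates x²+y² and gives linear equations (the radical axes):
-41.8 x − 509.6 y = -39286.61
360.6 x − 42.6 y = 8221.08
Solving the 2×2 system: x ≈ 31.6, y ≈ 74.5 km.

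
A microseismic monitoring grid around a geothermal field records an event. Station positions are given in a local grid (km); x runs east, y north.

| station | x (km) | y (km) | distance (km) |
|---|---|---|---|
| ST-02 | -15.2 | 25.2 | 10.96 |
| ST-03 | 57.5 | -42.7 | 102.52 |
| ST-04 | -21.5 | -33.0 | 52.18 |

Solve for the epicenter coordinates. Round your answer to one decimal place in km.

Circle about each station: (x + 15.2)² + (y − 25.2)² = 10.96²; (x − 57.5)² + (y + 42.7)² = 102.52²; (x + 21.5)² + (y + 33.0)² = 52.18².
Subtracting the ST-02 equation from the ST-03 and ST-04 equations removes the quadratic terms:
145.4 x − 135.8 y = -6126.77
-12.6 x − 116.4 y = -1917.46
Solving the 2×2 system: x ≈ -24.3, y ≈ 19.1 km.

-24.3 km east, 19.1 km north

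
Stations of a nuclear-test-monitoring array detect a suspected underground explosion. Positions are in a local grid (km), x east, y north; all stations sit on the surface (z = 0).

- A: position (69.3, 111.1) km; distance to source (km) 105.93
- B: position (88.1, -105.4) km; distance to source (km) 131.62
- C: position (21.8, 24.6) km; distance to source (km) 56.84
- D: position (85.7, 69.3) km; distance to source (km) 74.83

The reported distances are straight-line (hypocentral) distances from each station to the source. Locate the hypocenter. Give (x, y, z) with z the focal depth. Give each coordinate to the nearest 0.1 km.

Each station gives a sphere (x−x_i)² + (y−y_i)² + z² = d_i² (stations at z=0).
Subtracting the A sphere from B and C: z² cancels, leaving linear equations in x and y:
37.6 x − 433.0 y = -4377.59
-95.0 x − 173.0 y = -8074.92
Solving: x ≈ 57.496, y ≈ 15.103 km (keep extra digits for the depth step; rounded: 57.5, 15.1).
Then from the A sphere: z² = 105.93² − (x − 69.3)² − (y − 111.1)² with x = 57.496, y = 15.103, so z ≈ 43.202 ≈ 43.2 km.
Check against D (with the unrounded solution): distance 74.83 ≈ 74.83 km. ✓

x ≈ 57.5 km, y ≈ 15.1 km, depth ≈ 43.2 km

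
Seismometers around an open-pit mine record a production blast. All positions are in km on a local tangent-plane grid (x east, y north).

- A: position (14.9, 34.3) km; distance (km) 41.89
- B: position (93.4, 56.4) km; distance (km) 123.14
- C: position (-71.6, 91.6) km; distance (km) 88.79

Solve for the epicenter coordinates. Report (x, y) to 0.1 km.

Circle about each station: (x − 14.9)² + (y − 34.3)² = 41.89²; (x − 93.4)² + (y − 56.4)² = 123.14²; (x + 71.6)² + (y − 91.6)² = 88.79².
Subtracting pairs of circle equations eliminates x²+y² and gives linear equations (the radical axes):
157.0 x + 44.2 y = -2902.67
-173.0 x + 114.6 y = 5989.73
Solving the 2×2 system: x ≈ -23.3, y ≈ 17.1 km.

-23.3 km east, 17.1 km north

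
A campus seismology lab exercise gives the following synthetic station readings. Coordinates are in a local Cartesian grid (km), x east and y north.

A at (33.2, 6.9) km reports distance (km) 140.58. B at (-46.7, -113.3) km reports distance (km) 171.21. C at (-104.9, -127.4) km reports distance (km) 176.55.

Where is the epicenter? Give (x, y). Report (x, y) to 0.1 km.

-100.9 km east, 49.1 km north

Circle about each station: (x − 33.2)² + (y − 6.9)² = 140.58²; (x + 46.7)² + (y + 113.3)² = 171.21²; (x + 104.9)² + (y + 127.4)² = 176.55².
Subtracting the A equation from the B and C equations removes the quadratic terms:
-159.8 x − 240.4 y = 4317.80
-276.2 x − 268.6 y = 14677.75
Solving the 2×2 system: x ≈ -100.9, y ≈ 49.1 km.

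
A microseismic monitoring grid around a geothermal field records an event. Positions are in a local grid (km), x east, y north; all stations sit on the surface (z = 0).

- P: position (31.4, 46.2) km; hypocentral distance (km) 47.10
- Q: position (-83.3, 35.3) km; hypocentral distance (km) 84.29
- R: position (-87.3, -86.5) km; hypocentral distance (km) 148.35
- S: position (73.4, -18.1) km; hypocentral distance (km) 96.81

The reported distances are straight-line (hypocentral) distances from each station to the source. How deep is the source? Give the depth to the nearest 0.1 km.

Each station gives a sphere (x−x_i)² + (y−y_i)² + z² = d_i² (stations at z=0).
Subtracting the P sphere from Q and R: z² cancels, leaving linear equations in x and y:
-229.4 x − 21.8 y = 178.19
-237.4 x − 265.4 y = -7806.17
Solving: x ≈ -3.904, y ≈ 32.905 km (keep extra digits for the depth step; rounded: -3.9, 32.9).
Then from the P sphere: z² = 47.10² − (x − 31.4)² − (y − 46.2)² with x = -3.904, y = 32.905, so z ≈ 28.201 ≈ 28.2 km.
Check against S (with the unrounded solution): distance 96.81 ≈ 96.81 km. ✓

depth ≈ 28.2 km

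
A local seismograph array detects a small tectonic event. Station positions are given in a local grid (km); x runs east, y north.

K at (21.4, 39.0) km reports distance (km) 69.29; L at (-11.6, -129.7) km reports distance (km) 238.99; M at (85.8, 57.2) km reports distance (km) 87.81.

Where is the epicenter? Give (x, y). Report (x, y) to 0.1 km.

14.1 km east, 107.9 km north

Circle about each station: (x − 21.4)² + (y − 39.0)² = 69.29²; (x + 11.6)² + (y + 129.7)² = 238.99²; (x − 85.8)² + (y − 57.2)² = 87.81².
Subtracting pairs of circle equations eliminates x²+y² and gives linear equations (the radical axes):
-66.0 x − 337.4 y = -37337.43
128.8 x + 36.4 y = 5745.03
Solving the 2×2 system: x ≈ 14.1, y ≈ 107.9 km.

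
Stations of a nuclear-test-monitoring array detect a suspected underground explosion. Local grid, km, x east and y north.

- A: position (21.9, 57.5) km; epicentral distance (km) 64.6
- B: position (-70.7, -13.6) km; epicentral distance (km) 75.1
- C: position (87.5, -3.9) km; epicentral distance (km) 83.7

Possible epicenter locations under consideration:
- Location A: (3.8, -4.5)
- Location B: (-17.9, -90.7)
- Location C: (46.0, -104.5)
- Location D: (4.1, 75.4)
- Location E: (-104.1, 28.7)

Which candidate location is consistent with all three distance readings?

For each candidate, compare |candidate − station| to the reported distance:
Location A: residuals A 0.0, B 0.0, C 0.0 → max 0.0 km
Location B: residuals A 88.9, B 18.3, C 52.8 → max 88.9 km
Location C: residuals A 99.2, B 72.8, C 25.1 → max 99.2 km
Location D: residuals A 39.4, B 41.2, C 31.4 → max 41.2 km
Location E: residuals A 64.6, B 21.2, C 110.7 → max 110.7 km
Only Location A has all residuals ≈ 0.

Location A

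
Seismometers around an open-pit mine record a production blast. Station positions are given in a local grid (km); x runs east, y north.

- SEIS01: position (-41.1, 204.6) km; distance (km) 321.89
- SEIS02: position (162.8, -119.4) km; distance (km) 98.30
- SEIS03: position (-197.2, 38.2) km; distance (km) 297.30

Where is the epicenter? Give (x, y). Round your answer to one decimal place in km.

66.7 km east, -98.7 km north

Circle about each station: (x + 41.1)² + (y − 204.6)² = 321.89²; (x − 162.8)² + (y + 119.4)² = 98.30²; (x + 197.2)² + (y − 38.2)² = 297.30².
Subtracting pairs of circle equations eliminates x²+y² and gives linear equations (the radical axes):
407.8 x − 648.0 y = 91160.11
-312.2 x − 332.8 y = 12022.59
Solving the 2×2 system: x ≈ 66.7, y ≈ -98.7 km.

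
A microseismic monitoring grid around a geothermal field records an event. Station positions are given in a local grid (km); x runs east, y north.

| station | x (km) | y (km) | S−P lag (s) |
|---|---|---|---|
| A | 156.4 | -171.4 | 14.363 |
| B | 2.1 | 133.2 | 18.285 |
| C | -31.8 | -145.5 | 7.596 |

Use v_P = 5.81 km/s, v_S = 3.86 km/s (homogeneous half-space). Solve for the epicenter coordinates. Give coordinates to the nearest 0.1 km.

Distance from S−P lag: d = Δt · v_P v_S / (v_P − v_S) = Δt · (5.81·3.86)/(5.81−3.86) ≈ 11.5008·Δt.
So d_A = 165.19, d_B = 210.29, d_C = 87.36 km.
Circle about each station: (x − 156.4)² + (y + 171.4)² = 165.19²; (x − 2.1)² + (y − 133.2)² = 210.29²; (x + 31.8)² + (y + 145.5)² = 87.36².
Subtracting the A equation from the B and C equations removes the quadratic terms:
-308.6 x + 609.2 y = -53026.42
-376.4 x + 51.8 y = -12001.46
Solving the 2×2 system: x ≈ 21.4, y ≈ -76.2 km.
Check against A (with the unrounded x, y): √((x − 156.4)²+(y + 171.4)²) = 165.19 ≈ 165.19 km. ✓

21.4 km east, -76.2 km north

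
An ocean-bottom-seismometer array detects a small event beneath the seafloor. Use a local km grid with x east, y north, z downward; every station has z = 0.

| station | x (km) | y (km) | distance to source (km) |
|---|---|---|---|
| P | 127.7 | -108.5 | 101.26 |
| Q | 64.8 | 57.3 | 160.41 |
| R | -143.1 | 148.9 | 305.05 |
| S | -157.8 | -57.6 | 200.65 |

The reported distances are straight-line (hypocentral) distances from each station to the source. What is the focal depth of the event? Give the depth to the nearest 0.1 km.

depth ≈ 39.3 km

Each station gives a sphere (x−x_i)² + (y−y_i)² + z² = d_i² (stations at z=0).
Subtracting the P sphere from Q and R: z² cancels, leaving linear equations in x and y:
-125.8 x + 331.6 y = -36074.99
-541.6 x + 514.8 y = -68232.63
Solving: x ≈ 35.308, y ≈ -95.396 km (keep extra digits for the depth step; rounded: 35.3, -95.4).
Then from the P sphere: z² = 101.26² − (x − 127.7)² − (y + 108.5)² with x = 35.308, y = -95.396, so z ≈ 39.314 ≈ 39.3 km.
Check against S (with the unrounded solution): distance 200.66 ≈ 200.65 km. ✓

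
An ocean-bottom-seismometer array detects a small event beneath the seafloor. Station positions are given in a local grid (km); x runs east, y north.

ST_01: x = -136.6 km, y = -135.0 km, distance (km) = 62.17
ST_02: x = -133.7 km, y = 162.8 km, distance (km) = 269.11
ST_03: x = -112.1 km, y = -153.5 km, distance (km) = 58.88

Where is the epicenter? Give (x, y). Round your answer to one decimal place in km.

-84.1 km east, -101.7 km north

Circle about each station: (x + 136.6)² + (y + 135.0)² = 62.17²; (x + 133.7)² + (y − 162.8)² = 269.11²; (x + 112.1)² + (y + 153.5)² = 58.88².
Subtracting the ST_01 equation from the ST_02 and ST_03 equations removes the quadratic terms:
5.8 x + 595.6 y = -61060.11
49.0 x − 37.0 y = -357.65
Solving the 2×2 system: x ≈ -84.1, y ≈ -101.7 km.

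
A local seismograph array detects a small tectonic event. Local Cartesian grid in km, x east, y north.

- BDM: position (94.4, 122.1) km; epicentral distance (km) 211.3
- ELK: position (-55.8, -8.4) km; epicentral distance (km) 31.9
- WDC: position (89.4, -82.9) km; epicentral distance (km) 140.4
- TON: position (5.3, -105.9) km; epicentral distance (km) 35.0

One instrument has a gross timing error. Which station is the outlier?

Solve using three stations at a time. Using BDM, ELK, WDC (subtract circle equations pairwise → linear system) gives (x, y) ≈ (-43.6, -37.9).
Distances from that point to each station vs reported:
  BDM: calculated 211.3 vs reported 211.3 → residual 0.0 km
  ELK: calculated 31.9 vs reported 31.9 → residual 0.0 km
  WDC: calculated 140.4 vs reported 140.4 → residual 0.0 km
  TON: calculated 83.7 vs reported 35.0 → residual 48.7 km
BDM, ELK, WDC are mutually consistent (residuals ≈ 0); TON is off by 48.7 km.

TON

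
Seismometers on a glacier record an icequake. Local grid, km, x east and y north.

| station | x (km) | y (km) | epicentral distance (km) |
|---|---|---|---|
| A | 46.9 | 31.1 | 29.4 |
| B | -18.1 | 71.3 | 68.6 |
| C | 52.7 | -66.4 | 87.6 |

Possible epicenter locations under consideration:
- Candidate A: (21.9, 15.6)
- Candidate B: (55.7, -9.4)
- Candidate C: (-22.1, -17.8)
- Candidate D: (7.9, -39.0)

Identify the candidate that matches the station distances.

Candidate A

For each candidate, compare |candidate − station| to the reported distance:
Candidate A: residuals A 0.0, B 0.0, C 0.0 → max 0.0 km
Candidate B: residuals A 12.0, B 40.8, C 30.5 → max 40.8 km
Candidate C: residuals A 55.2, B 20.6, C 1.6 → max 55.2 km
Candidate D: residuals A 50.8, B 44.7, C 35.1 → max 50.8 km
Only Candidate A has all residuals ≈ 0.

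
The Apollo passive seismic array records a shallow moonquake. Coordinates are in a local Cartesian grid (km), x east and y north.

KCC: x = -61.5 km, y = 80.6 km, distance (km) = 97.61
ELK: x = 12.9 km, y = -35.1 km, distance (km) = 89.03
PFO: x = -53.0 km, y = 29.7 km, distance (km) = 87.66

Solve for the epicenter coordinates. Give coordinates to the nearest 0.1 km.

Circle about each station: (x + 61.5)² + (y − 80.6)² = 97.61²; (x − 12.9)² + (y + 35.1)² = 89.03²; (x + 53.0)² + (y − 29.7)² = 87.66².
Subtracting pairs of circle equations eliminates x²+y² and gives linear equations (the radical axes):
148.8 x − 231.4 y = -7278.82
17.0 x − 101.8 y = -4744.08
Solving the 2×2 system: x ≈ 31.8, y ≈ 51.9 km.

31.8 km east, 51.9 km north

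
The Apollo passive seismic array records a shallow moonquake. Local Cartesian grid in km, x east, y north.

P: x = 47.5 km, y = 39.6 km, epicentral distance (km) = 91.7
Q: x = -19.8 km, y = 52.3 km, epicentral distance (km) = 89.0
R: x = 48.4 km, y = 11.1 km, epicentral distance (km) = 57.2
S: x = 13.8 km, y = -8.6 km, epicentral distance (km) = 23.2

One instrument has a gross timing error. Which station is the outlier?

P

Solve using three stations at a time. Using Q, R, S (subtract circle equations pairwise → linear system) gives (x, y) ≈ (10.2, -31.5).
Distances from that point to each station vs reported:
  P: calculated 80.2 vs reported 91.7 → residual 11.5 km
  Q: calculated 89.0 vs reported 89.0 → residual 0.0 km
  R: calculated 57.2 vs reported 57.2 → residual 0.0 km
  S: calculated 23.1 vs reported 23.2 → residual 0.1 km
Q, R, S are mutually consistent (residuals ≈ 0); P is off by 11.5 km.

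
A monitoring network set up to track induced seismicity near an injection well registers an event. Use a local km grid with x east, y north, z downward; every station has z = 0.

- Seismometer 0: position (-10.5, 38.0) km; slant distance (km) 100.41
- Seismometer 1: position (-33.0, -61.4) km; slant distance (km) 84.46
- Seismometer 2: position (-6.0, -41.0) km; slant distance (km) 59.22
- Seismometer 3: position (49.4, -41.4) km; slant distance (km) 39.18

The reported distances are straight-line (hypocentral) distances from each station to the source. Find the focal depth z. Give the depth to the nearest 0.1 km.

37.9 km

Each station gives a sphere (x−x_i)² + (y−y_i)² + z² = d_i² (stations at z=0).
Subtracting the Seismometer 0 sphere from Seismometer 1 and Seismometer 2: z² cancels, leaving linear equations in x and y:
-45.0 x − 198.8 y = 6253.39
9.0 x − 158.0 y = 6737.91
Solving: x ≈ 39.494, y ≈ -40.395 km (keep extra digits for the depth step; rounded: 39.5, -40.4).
Then from the Seismometer 0 sphere: z² = 100.41² − (x + 10.5)² − (y − 38.0)² with x = 39.494, y = -40.395, so z ≈ 37.908 ≈ 37.9 km.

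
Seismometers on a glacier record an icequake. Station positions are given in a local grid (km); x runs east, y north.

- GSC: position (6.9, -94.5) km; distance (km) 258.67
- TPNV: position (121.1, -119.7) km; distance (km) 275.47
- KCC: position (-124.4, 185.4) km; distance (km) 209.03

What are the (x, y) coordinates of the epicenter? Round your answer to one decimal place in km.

(82.1, 153.0)

Circle about each station: (x − 6.9)² + (y + 94.5)² = 258.67²; (x − 121.1)² + (y + 119.7)² = 275.47²; (x + 124.4)² + (y − 185.4)² = 209.03².
Subtracting the GSC equation from the TPNV and KCC equations removes the quadratic terms:
228.4 x − 50.4 y = 11041.89
-262.6 x + 559.8 y = 64087.29
Solving the 2×2 system: x ≈ 82.1, y ≈ 153.0 km.
Check against GSC (with the unrounded x, y): √((x − 6.9)²+(y + 94.5)²) = 258.67 ≈ 258.67 km. ✓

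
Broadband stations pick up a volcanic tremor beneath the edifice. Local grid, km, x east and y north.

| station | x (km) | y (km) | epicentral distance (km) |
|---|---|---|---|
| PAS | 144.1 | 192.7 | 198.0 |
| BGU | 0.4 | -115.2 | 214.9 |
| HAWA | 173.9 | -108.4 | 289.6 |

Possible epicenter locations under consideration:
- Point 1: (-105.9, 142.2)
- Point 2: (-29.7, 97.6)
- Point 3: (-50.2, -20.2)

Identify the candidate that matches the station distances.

For each candidate, compare |candidate − station| to the reported distance:
Point 1: residuals PAS 57.0, BGU 63.6, HAWA 86.0 → max 86.0 km
Point 2: residuals PAS 0.1, BGU 0.0, HAWA 0.0 → max 0.1 km
Point 3: residuals PAS 90.2, BGU 107.3, HAWA 48.8 → max 107.3 km
Only Point 2 has all residuals ≈ 0.

Point 2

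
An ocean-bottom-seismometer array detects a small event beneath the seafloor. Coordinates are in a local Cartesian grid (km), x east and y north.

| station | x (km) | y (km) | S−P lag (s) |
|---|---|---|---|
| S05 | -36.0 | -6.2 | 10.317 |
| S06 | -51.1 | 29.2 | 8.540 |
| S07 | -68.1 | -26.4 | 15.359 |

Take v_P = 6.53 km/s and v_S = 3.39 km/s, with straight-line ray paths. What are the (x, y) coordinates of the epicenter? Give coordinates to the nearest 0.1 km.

x ≈ 3.3 km, y ≈ 55.0 km

Distance from S−P lag: d = Δt · v_P v_S / (v_P − v_S) = Δt · (6.53·3.39)/(6.53−3.39) ≈ 7.0499·Δt.
So d_S05 = 72.73, d_S06 = 60.21, d_S07 = 108.28 km.
Circle about each station: (x + 36.0)² + (y + 6.2)² = 72.73²; (x + 51.1)² + (y − 29.2)² = 60.21²; (x + 68.1)² + (y + 26.4)² = 108.28².
Subtracting the S05 equation from the S06 and S07 equations removes the quadratic terms:
-30.2 x + 70.8 y = 3793.82
-64.2 x − 40.4 y = -2434.78
Solving the 2×2 system: x ≈ 3.3, y ≈ 55.0 km.
Check against S05 (with the unrounded x, y): √((x + 36.0)²+(y + 6.2)²) = 72.74 ≈ 72.73 km. ✓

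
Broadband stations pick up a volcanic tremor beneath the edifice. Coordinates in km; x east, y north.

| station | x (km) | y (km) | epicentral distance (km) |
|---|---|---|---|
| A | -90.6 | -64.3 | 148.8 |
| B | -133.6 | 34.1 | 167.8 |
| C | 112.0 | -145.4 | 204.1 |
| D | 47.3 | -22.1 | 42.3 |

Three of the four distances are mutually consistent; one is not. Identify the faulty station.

C

Solve using three stations at a time. Using A, B, D (subtract circle equations pairwise → linear system) gives (x, y) ≈ (33.4, 17.9).
Distances from that point to each station vs reported:
  A: calculated 148.8 vs reported 148.8 → residual 0.0 km
  B: calculated 167.8 vs reported 167.8 → residual 0.0 km
  C: calculated 181.2 vs reported 204.1 → residual 22.9 km
  D: calculated 42.4 vs reported 42.3 → residual 0.1 km
A, B, D are mutually consistent (residuals ≈ 0); C is off by 22.9 km.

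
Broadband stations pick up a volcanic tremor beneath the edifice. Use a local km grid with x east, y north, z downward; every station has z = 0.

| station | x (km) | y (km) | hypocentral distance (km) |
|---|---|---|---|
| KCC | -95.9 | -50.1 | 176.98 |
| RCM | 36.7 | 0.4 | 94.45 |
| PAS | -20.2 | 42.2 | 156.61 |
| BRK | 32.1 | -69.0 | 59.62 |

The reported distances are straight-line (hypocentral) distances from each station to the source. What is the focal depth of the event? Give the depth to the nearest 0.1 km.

Each station gives a sphere (x−x_i)² + (y−y_i)² + z² = d_i² (stations at z=0).
Subtracting the KCC sphere from RCM and PAS: z² cancels, leaving linear equations in x and y:
265.2 x + 101.0 y = 12041.35
151.4 x + 184.6 y = -2722.71
Solving: x ≈ 74.198, y ≈ -75.603 km (keep extra digits for the depth step; rounded: 74.2, -75.6).
Then from the KCC sphere: z² = 176.98² − (x + 95.9)² − (y + 50.1)² with x = 74.198, y = -75.603, so z ≈ 41.692 ≈ 41.7 km.

depth ≈ 41.7 km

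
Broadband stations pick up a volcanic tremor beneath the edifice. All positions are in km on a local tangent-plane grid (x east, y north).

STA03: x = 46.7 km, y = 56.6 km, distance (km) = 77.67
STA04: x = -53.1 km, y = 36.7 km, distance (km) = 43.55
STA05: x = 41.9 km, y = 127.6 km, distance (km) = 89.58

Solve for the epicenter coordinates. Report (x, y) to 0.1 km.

Circle about each station: (x − 46.7)² + (y − 56.6)² = 77.67²; (x + 53.1)² + (y − 36.7)² = 43.55²; (x − 41.9)² + (y − 127.6)² = 89.58².
Subtracting the STA03 equation from the STA04 and STA05 equations removes the quadratic terms:
-199.6 x − 39.8 y = 2918.08
-9.6 x + 142.0 y = 10660.97
Solving the 2×2 system: x ≈ -29.2, y ≈ 73.1 km.
Check against STA03 (with the unrounded x, y): √((x − 46.7)²+(y − 56.6)²) = 77.67 ≈ 77.67 km. ✓

-29.2 km east, 73.1 km north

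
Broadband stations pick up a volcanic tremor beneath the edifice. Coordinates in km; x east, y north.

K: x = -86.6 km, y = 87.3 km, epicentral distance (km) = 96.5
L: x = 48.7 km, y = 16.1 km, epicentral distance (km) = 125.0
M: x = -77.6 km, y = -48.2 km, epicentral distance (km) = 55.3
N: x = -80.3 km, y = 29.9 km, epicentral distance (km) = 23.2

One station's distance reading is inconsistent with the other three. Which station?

K

Solve using three stations at a time. Using L, M, N (subtract circle equations pairwise → linear system) gives (x, y) ≈ (-76.0, 7.1).
Distances from that point to each station vs reported:
  K: calculated 80.9 vs reported 96.5 → residual 15.6 km
  L: calculated 125.0 vs reported 125.0 → residual 0.0 km
  M: calculated 55.3 vs reported 55.3 → residual 0.0 km
  N: calculated 23.2 vs reported 23.2 → residual 0.0 km
L, M, N are mutually consistent (residuals ≈ 0); K is off by 15.6 km.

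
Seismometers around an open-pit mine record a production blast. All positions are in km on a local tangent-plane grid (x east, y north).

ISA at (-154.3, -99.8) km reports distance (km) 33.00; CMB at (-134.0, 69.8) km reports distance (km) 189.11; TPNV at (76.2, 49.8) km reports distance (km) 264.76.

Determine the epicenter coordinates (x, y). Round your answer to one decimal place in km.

-127.6 km east, -119.2 km north

Circle about each station: (x + 154.3)² + (y + 99.8)² = 33.00²; (x + 134.0)² + (y − 69.8)² = 189.11²; (x − 76.2)² + (y − 49.8)² = 264.76².
Subtracting pairs of circle equations eliminates x²+y² and gives linear equations (the radical axes):
40.6 x + 339.2 y = -45614.08
461.0 x + 299.2 y = -94490.91
Solving the 2×2 system: x ≈ -127.6, y ≈ -119.2 km.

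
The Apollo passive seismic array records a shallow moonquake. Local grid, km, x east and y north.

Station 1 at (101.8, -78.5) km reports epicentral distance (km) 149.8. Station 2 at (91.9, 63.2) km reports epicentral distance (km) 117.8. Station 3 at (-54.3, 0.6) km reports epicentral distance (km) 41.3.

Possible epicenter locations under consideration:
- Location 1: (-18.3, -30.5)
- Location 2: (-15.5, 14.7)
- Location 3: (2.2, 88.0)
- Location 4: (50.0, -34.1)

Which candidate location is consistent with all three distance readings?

For each candidate, compare |candidate − station| to the reported distance:
Location 1: residuals Station 1 20.5, Station 2 26.9, Station 3 6.3 → max 26.9 km
Location 2: residuals Station 1 0.0, Station 2 0.0, Station 3 0.0 → max 0.0 km
Location 3: residuals Station 1 44.2, Station 2 24.7, Station 3 62.8 → max 62.8 km
Location 4: residuals Station 1 81.6, Station 2 11.9, Station 3 68.6 → max 81.6 km
Only Location 2 has all residuals ≈ 0.

Location 2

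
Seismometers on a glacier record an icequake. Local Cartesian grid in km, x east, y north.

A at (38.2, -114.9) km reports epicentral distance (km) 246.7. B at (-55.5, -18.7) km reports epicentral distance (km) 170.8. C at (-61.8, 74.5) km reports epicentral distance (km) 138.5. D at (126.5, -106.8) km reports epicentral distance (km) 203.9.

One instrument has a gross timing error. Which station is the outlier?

A

Solve using three stations at a time. Using B, C, D (subtract circle equations pairwise → linear system) gives (x, y) ≈ (75.6, 90.6).
Distances from that point to each station vs reported:
  A: calculated 208.9 vs reported 246.7 → residual 37.8 km
  B: calculated 170.7 vs reported 170.8 → residual 0.1 km
  C: calculated 138.4 vs reported 138.5 → residual 0.1 km
  D: calculated 203.8 vs reported 203.9 → residual 0.1 km
B, C, D are mutually consistent (residuals ≈ 0); A is off by 37.8 km.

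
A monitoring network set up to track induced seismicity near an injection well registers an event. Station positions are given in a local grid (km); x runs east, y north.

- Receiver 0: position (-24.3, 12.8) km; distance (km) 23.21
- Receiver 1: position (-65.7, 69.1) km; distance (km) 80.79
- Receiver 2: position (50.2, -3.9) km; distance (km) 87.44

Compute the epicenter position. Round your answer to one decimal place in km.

Circle about each station: (x + 24.3)² + (y − 12.8)² = 23.21²; (x + 65.7)² + (y − 69.1)² = 80.79²; (x − 50.2)² + (y + 3.9)² = 87.44².
Subtracting pairs of circle equations eliminates x²+y² and gives linear equations (the radical axes):
-82.8 x + 112.6 y = 2348.65
149.0 x − 33.4 y = -5326.13
Solving the 2×2 system: x ≈ -37.2, y ≈ -6.5 km.
Check against Receiver 0 (with the unrounded x, y): √((x + 24.3)²+(y − 12.8)²) = 23.21 ≈ 23.21 km. ✓

-37.2 km east, -6.5 km north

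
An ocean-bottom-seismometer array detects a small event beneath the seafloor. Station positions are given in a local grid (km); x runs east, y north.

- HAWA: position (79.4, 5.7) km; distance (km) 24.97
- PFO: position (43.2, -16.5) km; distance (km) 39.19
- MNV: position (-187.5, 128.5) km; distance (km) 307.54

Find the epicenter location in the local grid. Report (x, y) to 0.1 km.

82.3 km east, -19.1 km north

Circle about each station: (x − 79.4)² + (y − 5.7)² = 24.97²; (x − 43.2)² + (y + 16.5)² = 39.19²; (x + 187.5)² + (y − 128.5)² = 307.54².
Subtracting the HAWA equation from the PFO and MNV equations removes the quadratic terms:
-72.4 x − 44.4 y = -5110.72
-533.8 x + 245.6 y = -48625.70
Solving the 2×2 system: x ≈ 82.3, y ≈ -19.1 km.
Check against HAWA (with the unrounded x, y): √((x − 79.4)²+(y − 5.7)²) = 24.97 ≈ 24.97 km. ✓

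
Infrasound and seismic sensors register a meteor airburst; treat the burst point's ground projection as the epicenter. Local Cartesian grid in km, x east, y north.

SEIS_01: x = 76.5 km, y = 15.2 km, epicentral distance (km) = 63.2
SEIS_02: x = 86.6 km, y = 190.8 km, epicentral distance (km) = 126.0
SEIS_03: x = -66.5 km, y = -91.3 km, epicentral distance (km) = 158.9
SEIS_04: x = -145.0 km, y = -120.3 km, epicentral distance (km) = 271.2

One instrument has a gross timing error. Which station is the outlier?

SEIS_03

Solve using three stations at a time. Using SEIS_01, SEIS_02, SEIS_04 (subtract circle equations pairwise → linear system) gives (x, y) ≈ (47.1, 71.2).
Distances from that point to each station vs reported:
  SEIS_01: calculated 63.2 vs reported 63.2 → residual 0.0 km
  SEIS_02: calculated 126.0 vs reported 126.0 → residual 0.0 km
  SEIS_03: calculated 198.2 vs reported 158.9 → residual 39.3 km
  SEIS_04: calculated 271.2 vs reported 271.2 → residual 0.0 km
SEIS_01, SEIS_02, SEIS_04 are mutually consistent (residuals ≈ 0); SEIS_03 is off by 39.3 km.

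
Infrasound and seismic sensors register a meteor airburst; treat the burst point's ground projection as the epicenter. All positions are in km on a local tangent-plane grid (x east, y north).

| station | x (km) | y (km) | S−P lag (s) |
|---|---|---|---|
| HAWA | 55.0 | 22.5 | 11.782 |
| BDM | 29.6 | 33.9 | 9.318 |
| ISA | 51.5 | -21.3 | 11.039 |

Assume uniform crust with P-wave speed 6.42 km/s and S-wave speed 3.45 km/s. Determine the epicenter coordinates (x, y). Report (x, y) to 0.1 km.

Distance from S−P lag: d = Δt · v_P v_S / (v_P − v_S) = Δt · (6.42·3.45)/(6.42−3.45) ≈ 7.4576·Δt.
So d_HAWA = 87.87, d_BDM = 69.49, d_ISA = 82.32 km.
Circle about each station: (x − 55.0)² + (y − 22.5)² = 87.87²; (x − 29.6)² + (y − 33.9)² = 69.49²; (x − 51.5)² + (y + 21.3)² = 82.32².
Subtracting pairs of circle equations eliminates x²+y² and gives linear equations (the radical axes):
-50.8 x + 22.8 y = 1386.40
-7.0 x − 87.6 y = 519.24
Solving the 2×2 system: x ≈ -28.9, y ≈ -3.6 km.
Check against HAWA (with the unrounded x, y): √((x − 55.0)²+(y − 22.5)²) = 87.88 ≈ 87.87 km. ✓

(-28.9, -3.6)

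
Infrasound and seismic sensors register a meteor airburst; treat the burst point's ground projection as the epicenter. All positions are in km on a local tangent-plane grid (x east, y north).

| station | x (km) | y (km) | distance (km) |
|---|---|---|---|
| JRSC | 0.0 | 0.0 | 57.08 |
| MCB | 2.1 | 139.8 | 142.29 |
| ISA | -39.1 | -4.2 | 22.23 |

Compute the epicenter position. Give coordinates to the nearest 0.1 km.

(-56.2, 10.0)

Circle about each station: x² + y² = 57.08²; (x − 2.1)² + (y − 139.8)² = 142.29²; (x + 39.1)² + (y + 4.2)² = 22.23².
Subtracting the JRSC equation from the MCB and ISA equations removes the quadratic terms:
4.2 x + 279.6 y = 2560.13
-78.2 x − 8.4 y = 4310.40
Solving the 2×2 system: x ≈ -56.2, y ≈ 10.0 km.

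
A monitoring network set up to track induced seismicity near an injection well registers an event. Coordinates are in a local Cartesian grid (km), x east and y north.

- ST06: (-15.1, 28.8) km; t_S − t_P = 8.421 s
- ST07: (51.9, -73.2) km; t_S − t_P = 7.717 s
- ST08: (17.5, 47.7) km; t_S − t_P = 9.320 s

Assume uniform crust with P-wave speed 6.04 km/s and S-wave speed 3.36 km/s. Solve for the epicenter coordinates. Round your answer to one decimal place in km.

Distance from S−P lag: d = Δt · v_P v_S / (v_P − v_S) = Δt · (6.04·3.36)/(6.04−3.36) ≈ 7.5725·Δt.
So d_ST06 = 63.77, d_ST07 = 58.44, d_ST08 = 70.58 km.
Circle about each station: (x + 15.1)² + (y − 28.8)² = 63.77²; (x − 51.9)² + (y + 73.2)² = 58.44²; (x − 17.5)² + (y − 47.7)² = 70.58².
Subtracting the ST06 equation from the ST07 and ST08 equations removes the quadratic terms:
134.0 x − 204.0 y = 7645.78
65.2 x + 37.8 y = 609.17
Solving the 2×2 system: x ≈ 22.5, y ≈ -22.7 km.

(22.5, -22.7)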